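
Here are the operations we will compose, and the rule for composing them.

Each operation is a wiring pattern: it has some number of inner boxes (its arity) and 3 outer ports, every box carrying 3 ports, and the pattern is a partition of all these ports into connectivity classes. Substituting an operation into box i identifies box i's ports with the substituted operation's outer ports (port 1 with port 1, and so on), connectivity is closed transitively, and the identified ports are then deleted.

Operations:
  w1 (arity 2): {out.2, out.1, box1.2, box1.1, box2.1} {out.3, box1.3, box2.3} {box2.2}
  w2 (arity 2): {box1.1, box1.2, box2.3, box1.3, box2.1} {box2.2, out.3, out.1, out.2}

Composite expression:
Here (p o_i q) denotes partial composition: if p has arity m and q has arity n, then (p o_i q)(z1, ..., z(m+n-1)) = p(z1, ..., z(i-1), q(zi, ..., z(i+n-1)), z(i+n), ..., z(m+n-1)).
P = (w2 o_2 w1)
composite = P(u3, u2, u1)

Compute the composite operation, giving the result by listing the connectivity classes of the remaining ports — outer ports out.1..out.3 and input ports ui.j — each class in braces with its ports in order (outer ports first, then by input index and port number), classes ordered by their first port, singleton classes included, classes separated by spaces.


Treat the ports identified at w2 as solder joints: merge, then drop.
after w1, the pattern on (u2, u1) reads {out.1, out.2, u1.1, u2.1, u2.2} {out.3, u1.3, u2.3} {u1.2} (out.j = its outer ports)
after w2, the pattern on (u3, u2, u1) reads {out.1, out.2, out.3, u1.1, u1.3, u2.1, u2.2, u2.3, u3.1, u3.2, u3.3} {u1.2} (out.j = its outer ports)

{out.1, out.2, out.3, u1.1, u1.3, u2.1, u2.2, u2.3, u3.1, u3.2, u3.3} {u1.2}


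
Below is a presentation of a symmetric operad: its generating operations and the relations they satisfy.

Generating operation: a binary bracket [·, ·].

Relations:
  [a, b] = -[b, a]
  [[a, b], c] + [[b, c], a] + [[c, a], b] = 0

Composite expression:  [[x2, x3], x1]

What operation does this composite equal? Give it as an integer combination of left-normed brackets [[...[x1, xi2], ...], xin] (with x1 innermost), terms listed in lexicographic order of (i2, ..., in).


Expand each bracket as ab - ba; the x1-initial words give the coefficients.
Composite bracket: [[x2, x3], x1]
Under [a, b] = ab - ba we get 4 signed associative words (2^2 = 4).
Keep just the words that open with x1:
  x1x2x3 (sign -1) contributes -[[x1, x2], x3]
  x1x3x2 (sign +1) contributes +[[x1, x3], x2]

-[[x1, x2], x3] + [[x1, x3], x2]


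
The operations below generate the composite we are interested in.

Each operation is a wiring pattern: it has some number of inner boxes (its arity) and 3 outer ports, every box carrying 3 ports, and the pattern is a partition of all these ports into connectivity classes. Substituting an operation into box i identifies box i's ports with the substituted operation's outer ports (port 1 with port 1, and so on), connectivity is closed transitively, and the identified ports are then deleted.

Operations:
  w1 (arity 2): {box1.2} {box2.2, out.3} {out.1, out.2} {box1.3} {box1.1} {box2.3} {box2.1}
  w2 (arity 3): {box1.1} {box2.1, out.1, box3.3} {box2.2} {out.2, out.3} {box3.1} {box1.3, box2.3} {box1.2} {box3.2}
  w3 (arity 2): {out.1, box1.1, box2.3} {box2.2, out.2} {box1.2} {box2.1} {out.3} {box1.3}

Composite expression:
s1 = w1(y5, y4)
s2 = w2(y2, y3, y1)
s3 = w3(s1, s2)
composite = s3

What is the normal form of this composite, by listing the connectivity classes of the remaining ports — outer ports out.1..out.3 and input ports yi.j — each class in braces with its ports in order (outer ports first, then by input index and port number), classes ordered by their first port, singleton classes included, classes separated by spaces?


{out.1, out.2} {out.3} {y1.1} {y1.2} {y1.3, y3.1} {y2.1} {y2.2} {y2.3, y3.3} {y3.2} {y4.1} {y4.2} {y4.3} {y5.1} {y5.2} {y5.3}

After gluing at w3, chains via deleted ports link the y-ports.
the subtree at w1 composes to {out.1, out.2} {out.3, y4.2} {y4.1} {y4.3} {y5.1} {y5.2} {y5.3} on (y5, y4); out.j = own outer ports
the subtree at w2 composes to {out.1, y1.3, y3.1} {out.2, out.3} {y1.1} {y1.2} {y2.1} {y2.2} {y2.3, y3.3} {y3.2} on (y2, y3, y1); out.j = own outer ports
the subtree at w3 composes to {out.1, out.2} {out.3} {y1.1} {y1.2} {y1.3, y3.1} {y2.1} {y2.2} {y2.3, y3.3} {y3.2} {y4.1} {y4.2} {y4.3} {y5.1} {y5.2} {y5.3} on (y5, y4, y2, y3, y1); out.j = own outer ports


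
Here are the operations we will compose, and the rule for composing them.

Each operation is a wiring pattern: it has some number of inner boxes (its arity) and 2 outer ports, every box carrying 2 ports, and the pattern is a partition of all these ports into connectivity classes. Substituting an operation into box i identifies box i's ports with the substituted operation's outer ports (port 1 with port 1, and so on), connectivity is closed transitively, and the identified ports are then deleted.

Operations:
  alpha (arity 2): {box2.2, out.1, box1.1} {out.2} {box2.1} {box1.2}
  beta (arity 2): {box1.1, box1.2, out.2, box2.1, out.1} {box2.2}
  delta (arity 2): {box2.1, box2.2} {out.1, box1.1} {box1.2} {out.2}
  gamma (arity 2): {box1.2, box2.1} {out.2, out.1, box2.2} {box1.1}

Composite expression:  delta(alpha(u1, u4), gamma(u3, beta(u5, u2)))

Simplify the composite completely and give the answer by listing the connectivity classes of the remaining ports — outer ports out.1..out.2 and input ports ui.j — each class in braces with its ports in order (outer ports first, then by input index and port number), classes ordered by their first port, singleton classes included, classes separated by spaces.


{out.1, u1.1, u4.2} {out.2} {u1.2} {u2.1, u3.2, u5.1, u5.2} {u2.2} {u3.1} {u4.1}

Treat the ports identified at delta as solder joints: merge, then drop.
the subtree at alpha composes to {out.1, u1.1, u4.2} {out.2} {u1.2} {u4.1} on (u1, u4); out.j = own outer ports
the subtree at beta composes to {out.1, out.2, u2.1, u5.1, u5.2} {u2.2} on (u5, u2); out.j = own outer ports
the subtree at gamma composes to {out.1, out.2, u2.1, u3.2, u5.1, u5.2} {u2.2} {u3.1} on (u3, u5, u2); out.j = own outer ports
the subtree at delta composes to {out.1, u1.1, u4.2} {out.2} {u1.2} {u2.1, u3.2, u5.1, u5.2} {u2.2} {u3.1} {u4.1} on (u1, u4, u3, u5, u2); out.j = own outer ports


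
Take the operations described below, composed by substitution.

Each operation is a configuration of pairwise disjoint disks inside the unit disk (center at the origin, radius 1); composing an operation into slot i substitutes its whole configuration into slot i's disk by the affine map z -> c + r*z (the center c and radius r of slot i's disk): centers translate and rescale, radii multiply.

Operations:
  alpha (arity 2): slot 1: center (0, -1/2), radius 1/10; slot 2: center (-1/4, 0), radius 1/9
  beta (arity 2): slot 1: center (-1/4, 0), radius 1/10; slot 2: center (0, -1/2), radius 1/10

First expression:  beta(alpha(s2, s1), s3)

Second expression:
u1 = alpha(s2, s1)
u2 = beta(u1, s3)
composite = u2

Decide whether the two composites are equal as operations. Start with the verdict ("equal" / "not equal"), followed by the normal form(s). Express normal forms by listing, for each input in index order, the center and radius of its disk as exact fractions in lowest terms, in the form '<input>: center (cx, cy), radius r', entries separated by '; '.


equal: each reduces to s1: center (-11/40, 0), radius 1/90; s2: center (-1/4, -1/20), radius 1/100; s3: center (0, -1/2), radius 1/10


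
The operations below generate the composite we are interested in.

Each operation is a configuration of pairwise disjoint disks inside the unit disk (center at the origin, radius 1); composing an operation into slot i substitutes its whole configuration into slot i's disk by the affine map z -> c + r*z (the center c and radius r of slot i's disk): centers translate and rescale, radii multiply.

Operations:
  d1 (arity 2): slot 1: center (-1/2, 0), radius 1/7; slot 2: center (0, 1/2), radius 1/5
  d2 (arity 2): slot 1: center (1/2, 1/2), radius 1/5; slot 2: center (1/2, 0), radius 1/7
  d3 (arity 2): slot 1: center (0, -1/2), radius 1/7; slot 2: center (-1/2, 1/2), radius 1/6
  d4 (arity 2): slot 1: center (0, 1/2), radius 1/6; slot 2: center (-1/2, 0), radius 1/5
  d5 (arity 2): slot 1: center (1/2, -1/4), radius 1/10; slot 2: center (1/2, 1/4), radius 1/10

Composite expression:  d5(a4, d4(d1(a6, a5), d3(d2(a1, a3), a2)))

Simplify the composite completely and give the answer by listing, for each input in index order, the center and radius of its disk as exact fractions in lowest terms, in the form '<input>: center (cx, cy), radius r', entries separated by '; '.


Follow each a-input down from d5: c' goes to c + r*c', radius to r*r'.
a4 passes through 1 substitution, ending at center (1/2, -1/4), radius 1/10
a6 passes through 3 substitutions, ending at center (59/120, 3/10), radius 1/420
a5 passes through 3 substitutions, ending at center (1/2, 37/120), radius 1/300
a1 passes through 4 substitutions, ending at center (79/175, 169/700), radius 1/1750
a3 passes through 4 substitutions, ending at center (79/175, 6/25), radius 1/2450
a2 passes through 3 substitutions, ending at center (11/25, 13/50), radius 1/300

a1: center (79/175, 169/700), radius 1/1750; a2: center (11/25, 13/50), radius 1/300; a3: center (79/175, 6/25), radius 1/2450; a4: center (1/2, -1/4), radius 1/10; a5: center (1/2, 37/120), radius 1/300; a6: center (59/120, 3/10), radius 1/420


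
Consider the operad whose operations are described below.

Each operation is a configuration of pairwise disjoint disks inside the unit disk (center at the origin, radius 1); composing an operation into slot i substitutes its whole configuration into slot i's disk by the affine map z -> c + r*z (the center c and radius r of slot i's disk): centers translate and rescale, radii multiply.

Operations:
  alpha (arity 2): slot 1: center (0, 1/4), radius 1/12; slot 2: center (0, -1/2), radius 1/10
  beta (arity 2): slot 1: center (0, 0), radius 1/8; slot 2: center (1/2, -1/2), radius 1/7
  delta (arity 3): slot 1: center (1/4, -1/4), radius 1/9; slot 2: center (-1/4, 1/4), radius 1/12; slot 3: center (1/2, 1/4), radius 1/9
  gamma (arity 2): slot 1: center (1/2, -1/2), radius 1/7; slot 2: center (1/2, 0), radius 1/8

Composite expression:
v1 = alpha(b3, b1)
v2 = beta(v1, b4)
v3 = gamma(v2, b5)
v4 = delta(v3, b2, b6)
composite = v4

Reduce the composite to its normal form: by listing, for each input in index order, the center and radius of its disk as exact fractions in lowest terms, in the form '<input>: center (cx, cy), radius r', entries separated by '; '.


b1: center (11/36, -103/336), radius 1/5040; b2: center (-1/4, 1/4), radius 1/12; b3: center (11/36, -205/672), radius 1/6048; b4: center (79/252, -79/252), radius 1/441; b5: center (11/36, -1/4), radius 1/72; b6: center (1/2, 1/4), radius 1/9

Nesting under delta composes maps z -> c + r*z down each b-path.
for b3, the 4-step affine chain lands on center (11/36, -205/672), radius 1/6048
for b1, the 4-step affine chain lands on center (11/36, -103/336), radius 1/5040
for b4, the 3-step affine chain lands on center (79/252, -79/252), radius 1/441
for b5, the 2-step affine chain lands on center (11/36, -1/4), radius 1/72
for b2, the 1-step affine chain lands on center (-1/4, 1/4), radius 1/12
for b6, the 1-step affine chain lands on center (1/2, 1/4), radius 1/9


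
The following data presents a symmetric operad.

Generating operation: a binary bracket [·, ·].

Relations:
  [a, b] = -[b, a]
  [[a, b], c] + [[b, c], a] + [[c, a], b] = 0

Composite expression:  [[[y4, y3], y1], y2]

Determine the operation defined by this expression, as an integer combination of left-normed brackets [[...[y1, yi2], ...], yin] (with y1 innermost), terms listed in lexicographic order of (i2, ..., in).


[[[y1, y3], y4], y2] - [[[y1, y4], y3], y2]

A multilinear Lie element is pinned by y1-initial words (y1 innermost).
Composite bracket: [[[y4, y3], y1], y2]
Full expansion: 8 signed words from ab - ba (2^3 = 8).
Collect the words opening with y1:
  the word y1y3y4y2 carries sign +1 and contributes +[[[y1, y3], y4], y2]
  the word y1y4y3y2 carries sign -1 and contributes -[[[y1, y4], y3], y2]


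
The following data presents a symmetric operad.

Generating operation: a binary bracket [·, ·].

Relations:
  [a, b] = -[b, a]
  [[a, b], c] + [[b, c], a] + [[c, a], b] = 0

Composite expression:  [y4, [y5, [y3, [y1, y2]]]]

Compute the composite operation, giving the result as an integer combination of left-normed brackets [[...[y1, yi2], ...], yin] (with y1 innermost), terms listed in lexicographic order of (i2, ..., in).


Left-normed coefficients sit on the y1-initial expansion words.
Composite bracket: [y4, [y5, [y3, [y1, y2]]]]
Each bracket splits as ab - ba, giving 16 signed words (2^4 = 16).
Coefficients come from the y1-initial words:
  y1y2y3y5y4 (sign -1) contributes -[[[[y1, y2], y3], y5], y4]

-[[[[y1, y2], y3], y5], y4]


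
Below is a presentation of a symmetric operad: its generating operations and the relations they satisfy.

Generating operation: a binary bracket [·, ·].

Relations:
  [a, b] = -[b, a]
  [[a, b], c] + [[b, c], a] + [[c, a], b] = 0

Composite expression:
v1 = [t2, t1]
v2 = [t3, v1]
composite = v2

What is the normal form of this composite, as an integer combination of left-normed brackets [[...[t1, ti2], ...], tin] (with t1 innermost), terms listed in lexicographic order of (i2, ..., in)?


Skip Jacobi rewriting: expand, keep t1-initial words, read off terms.
Composite bracket: [t3, [t2, t1]]
Applying ab - ba throughout gives 4 signed words (2^2 = 4).
Only words starting with t1 matter:
  word t1t2t3 has sign +1, contributing +[[t1, t2], t3]

[[t1, t2], t3]


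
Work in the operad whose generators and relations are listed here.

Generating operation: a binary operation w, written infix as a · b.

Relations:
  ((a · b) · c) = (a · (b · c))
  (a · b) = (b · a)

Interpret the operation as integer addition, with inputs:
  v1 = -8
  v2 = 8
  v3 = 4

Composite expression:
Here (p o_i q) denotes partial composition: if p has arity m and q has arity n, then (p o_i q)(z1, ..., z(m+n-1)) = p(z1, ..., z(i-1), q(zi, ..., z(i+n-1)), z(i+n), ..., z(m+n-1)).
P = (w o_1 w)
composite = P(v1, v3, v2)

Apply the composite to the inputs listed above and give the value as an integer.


(v1 · v3) = -4
((v1 · v3) · v2) = 4

4


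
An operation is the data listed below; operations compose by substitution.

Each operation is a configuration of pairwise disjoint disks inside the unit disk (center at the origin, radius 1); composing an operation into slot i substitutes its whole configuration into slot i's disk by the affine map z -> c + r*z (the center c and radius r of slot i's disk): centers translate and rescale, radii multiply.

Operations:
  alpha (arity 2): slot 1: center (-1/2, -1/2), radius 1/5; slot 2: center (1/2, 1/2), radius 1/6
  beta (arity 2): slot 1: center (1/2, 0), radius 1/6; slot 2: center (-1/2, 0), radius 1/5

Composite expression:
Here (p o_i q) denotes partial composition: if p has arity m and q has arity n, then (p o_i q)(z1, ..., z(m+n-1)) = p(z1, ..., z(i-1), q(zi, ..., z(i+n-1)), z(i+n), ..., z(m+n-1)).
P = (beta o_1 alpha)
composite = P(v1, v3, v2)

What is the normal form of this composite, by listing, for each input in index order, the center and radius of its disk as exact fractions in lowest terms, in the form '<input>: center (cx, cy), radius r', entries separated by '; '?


Each v-disk chains the slot maps above it in beta; radii multiply.
input v1: composing its 2 substitution steps yields center (5/12, -1/12), radius 1/30
input v3: composing its 2 substitution steps yields center (7/12, 1/12), radius 1/36
input v2: composing its 1 substitution step yields center (-1/2, 0), radius 1/5

v1: center (5/12, -1/12), radius 1/30; v2: center (-1/2, 0), radius 1/5; v3: center (7/12, 1/12), radius 1/36


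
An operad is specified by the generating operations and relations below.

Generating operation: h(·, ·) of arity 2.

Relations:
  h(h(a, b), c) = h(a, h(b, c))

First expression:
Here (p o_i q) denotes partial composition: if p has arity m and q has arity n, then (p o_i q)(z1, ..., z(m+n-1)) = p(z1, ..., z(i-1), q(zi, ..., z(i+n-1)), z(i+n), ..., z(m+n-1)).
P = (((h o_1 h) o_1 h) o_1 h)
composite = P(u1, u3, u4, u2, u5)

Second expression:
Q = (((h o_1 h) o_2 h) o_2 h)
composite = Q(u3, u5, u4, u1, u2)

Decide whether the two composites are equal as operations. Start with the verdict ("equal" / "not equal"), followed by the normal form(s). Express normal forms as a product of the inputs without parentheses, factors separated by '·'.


In normal form, the first expression is u1 · u3 · u4 · u2 · u5
In normal form, the second expression is u3 · u5 · u4 · u1 · u2
They disagree, so not equal.

not equal — first u1 · u3 · u4 · u2 · u5, second u3 · u5 · u4 · u1 · u2


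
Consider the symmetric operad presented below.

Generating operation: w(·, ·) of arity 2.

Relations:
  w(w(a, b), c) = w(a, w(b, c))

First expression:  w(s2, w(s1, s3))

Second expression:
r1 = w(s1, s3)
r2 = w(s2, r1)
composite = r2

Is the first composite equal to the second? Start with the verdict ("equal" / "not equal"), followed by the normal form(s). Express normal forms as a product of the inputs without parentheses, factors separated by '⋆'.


equal; both compose to s2 ⋆ s1 ⋆ s3


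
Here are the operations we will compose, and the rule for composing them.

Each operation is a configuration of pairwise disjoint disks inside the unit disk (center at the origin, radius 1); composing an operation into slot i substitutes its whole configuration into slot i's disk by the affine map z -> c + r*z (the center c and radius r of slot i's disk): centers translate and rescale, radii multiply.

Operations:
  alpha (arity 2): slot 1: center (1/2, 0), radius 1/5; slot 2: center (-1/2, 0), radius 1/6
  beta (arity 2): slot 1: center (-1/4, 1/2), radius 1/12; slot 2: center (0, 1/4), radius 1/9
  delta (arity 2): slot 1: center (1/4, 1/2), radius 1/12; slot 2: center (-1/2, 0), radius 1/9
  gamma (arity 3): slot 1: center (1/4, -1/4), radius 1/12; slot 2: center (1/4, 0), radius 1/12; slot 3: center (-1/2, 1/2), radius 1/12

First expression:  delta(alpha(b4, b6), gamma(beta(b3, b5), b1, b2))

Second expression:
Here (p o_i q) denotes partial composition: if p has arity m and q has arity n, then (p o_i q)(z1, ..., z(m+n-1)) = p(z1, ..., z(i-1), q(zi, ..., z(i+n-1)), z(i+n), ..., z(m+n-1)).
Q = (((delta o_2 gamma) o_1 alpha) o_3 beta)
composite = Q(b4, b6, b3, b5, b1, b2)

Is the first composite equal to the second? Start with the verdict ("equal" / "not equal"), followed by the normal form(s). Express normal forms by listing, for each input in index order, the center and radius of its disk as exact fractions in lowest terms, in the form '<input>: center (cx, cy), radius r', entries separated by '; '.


equal — both sides give b1: center (-17/36, 0), radius 1/108; b2: center (-5/9, 1/18), radius 1/108; b3: center (-205/432, -5/216), radius 1/1296; b4: center (7/24, 1/2), radius 1/60; b5: center (-17/36, -11/432), radius 1/972; b6: center (5/24, 1/2), radius 1/72

Reducing the first expression gives b1: center (-17/36, 0), radius 1/108; b2: center (-5/9, 1/18), radius 1/108; b3: center (-205/432, -5/216), radius 1/1296; b4: center (7/24, 1/2), radius 1/60; b5: center (-17/36, -11/432), radius 1/972; b6: center (5/24, 1/2), radius 1/72
Reducing the second expression gives b1: center (-17/36, 0), radius 1/108; b2: center (-5/9, 1/18), radius 1/108; b3: center (-205/432, -5/216), radius 1/1296; b4: center (7/24, 1/2), radius 1/60; b5: center (-17/36, -11/432), radius 1/972; b6: center (5/24, 1/2), radius 1/72
Identical normal forms: equal.


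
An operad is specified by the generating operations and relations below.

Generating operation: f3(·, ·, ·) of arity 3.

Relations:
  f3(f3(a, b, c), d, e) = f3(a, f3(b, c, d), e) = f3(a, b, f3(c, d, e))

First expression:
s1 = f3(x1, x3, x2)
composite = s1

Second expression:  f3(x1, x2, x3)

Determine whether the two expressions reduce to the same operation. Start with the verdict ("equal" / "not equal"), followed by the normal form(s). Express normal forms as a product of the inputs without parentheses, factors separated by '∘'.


not equal; the first gives x1 ∘ x3 ∘ x2 and the second x1 ∘ x2 ∘ x3


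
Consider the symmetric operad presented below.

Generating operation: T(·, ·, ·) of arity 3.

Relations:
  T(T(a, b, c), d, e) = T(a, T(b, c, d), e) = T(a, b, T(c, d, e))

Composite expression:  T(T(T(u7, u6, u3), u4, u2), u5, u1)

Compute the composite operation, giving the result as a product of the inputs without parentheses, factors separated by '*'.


u7 * u6 * u3 * u4 * u2 * u5 * u1

All parenthesizations of T agree; list the u-inputs left to right.
T(u7, u6, u3) linearizes to u7 * u6 * u3
T(T(u7, u6, u3), u4, u2) linearizes to u7 * u6 * u3 * u4 * u2
T(T(T(u7, u6, u3), u4, u2), u5, u1) linearizes to u7 * u6 * u3 * u4 * u2 * u5 * u1


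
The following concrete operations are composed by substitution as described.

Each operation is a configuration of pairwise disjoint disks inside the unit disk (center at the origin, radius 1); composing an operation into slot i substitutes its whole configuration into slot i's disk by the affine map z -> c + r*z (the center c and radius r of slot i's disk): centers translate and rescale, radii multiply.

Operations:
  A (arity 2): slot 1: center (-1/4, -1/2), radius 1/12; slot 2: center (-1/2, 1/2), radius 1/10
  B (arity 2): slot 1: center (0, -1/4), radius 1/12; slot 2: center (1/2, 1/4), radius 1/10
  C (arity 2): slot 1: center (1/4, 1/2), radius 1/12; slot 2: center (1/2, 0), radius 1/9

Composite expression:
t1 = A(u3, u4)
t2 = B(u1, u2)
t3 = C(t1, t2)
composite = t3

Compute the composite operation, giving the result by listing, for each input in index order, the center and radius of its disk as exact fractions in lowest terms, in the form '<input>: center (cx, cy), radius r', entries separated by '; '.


u1: center (1/2, -1/36), radius 1/108; u2: center (5/9, 1/36), radius 1/90; u3: center (11/48, 11/24), radius 1/144; u4: center (5/24, 13/24), radius 1/120

Each u-disk chains the slot maps above it in C; radii multiply.
u3: after 2 affine steps, its disk has center (11/48, 11/24), radius 1/144
u4: after 2 affine steps, its disk has center (5/24, 13/24), radius 1/120
u1: after 2 affine steps, its disk has center (1/2, -1/36), radius 1/108
u2: after 2 affine steps, its disk has center (5/9, 1/36), radius 1/90


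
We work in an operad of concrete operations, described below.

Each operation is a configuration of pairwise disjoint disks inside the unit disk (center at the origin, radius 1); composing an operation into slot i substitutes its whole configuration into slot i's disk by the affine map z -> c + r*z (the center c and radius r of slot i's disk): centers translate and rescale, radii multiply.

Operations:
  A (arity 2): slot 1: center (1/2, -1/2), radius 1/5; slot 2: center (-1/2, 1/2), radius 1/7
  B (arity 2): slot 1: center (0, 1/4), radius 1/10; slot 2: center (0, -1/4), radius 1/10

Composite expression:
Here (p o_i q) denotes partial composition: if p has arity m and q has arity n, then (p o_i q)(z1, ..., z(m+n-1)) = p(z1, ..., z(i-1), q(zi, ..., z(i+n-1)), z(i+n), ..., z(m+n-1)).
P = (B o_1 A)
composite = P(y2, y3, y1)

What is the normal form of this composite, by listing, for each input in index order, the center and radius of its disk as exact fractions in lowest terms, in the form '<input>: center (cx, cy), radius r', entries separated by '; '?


y1: center (0, -1/4), radius 1/10; y2: center (1/20, 1/5), radius 1/50; y3: center (-1/20, 3/10), radius 1/70


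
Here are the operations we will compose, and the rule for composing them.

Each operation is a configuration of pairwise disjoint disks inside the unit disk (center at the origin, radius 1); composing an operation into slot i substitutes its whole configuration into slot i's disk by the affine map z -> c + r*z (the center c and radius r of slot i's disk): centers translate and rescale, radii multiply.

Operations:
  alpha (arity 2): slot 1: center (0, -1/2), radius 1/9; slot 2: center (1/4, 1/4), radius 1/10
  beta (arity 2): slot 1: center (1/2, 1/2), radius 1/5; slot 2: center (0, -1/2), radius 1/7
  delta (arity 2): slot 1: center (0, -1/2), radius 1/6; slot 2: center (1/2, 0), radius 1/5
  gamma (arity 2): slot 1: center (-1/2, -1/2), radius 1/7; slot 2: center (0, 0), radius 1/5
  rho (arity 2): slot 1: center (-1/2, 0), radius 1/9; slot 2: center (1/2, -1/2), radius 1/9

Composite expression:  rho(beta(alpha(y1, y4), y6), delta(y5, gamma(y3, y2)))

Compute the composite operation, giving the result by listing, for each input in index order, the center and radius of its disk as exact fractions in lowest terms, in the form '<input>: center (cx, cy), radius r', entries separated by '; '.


y1: center (-4/9, 2/45), radius 1/405; y2: center (5/9, -1/2), radius 1/225; y3: center (49/90, -23/45), radius 1/315; y4: center (-79/180, 11/180), radius 1/450; y5: center (1/2, -5/9), radius 1/54; y6: center (-1/2, -1/18), radius 1/63

Affine substitution under rho: radii multiply and y-centers shift.
y1 passes through 3 substitutions, ending at center (-4/9, 2/45), radius 1/405
y4 passes through 3 substitutions, ending at center (-79/180, 11/180), radius 1/450
y6 passes through 2 substitutions, ending at center (-1/2, -1/18), radius 1/63
y5 passes through 2 substitutions, ending at center (1/2, -5/9), radius 1/54
y3 passes through 3 substitutions, ending at center (49/90, -23/45), radius 1/315
y2 passes through 3 substitutions, ending at center (5/9, -1/2), radius 1/225


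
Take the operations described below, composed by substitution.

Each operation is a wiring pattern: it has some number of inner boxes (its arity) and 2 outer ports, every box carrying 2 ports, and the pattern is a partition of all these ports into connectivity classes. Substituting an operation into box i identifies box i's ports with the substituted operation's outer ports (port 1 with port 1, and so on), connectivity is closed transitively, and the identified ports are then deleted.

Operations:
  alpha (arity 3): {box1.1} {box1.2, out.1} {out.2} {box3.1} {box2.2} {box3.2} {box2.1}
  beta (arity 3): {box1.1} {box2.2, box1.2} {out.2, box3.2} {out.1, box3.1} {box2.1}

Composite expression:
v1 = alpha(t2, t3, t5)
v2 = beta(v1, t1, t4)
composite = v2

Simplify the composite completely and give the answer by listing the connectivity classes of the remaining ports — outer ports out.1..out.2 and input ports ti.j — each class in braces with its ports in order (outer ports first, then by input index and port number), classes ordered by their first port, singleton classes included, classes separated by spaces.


{out.1, t4.1} {out.2, t4.2} {t1.1} {t1.2} {t2.1} {t2.2} {t3.1} {t3.2} {t5.1} {t5.2}

After gluing at beta, chains via deleted ports link the t-ports.
stage alpha: inputs (t2, t3, t5), connectivity {out.1, t2.2} {out.2} {t2.1} {t3.1} {t3.2} {t5.1} {t5.2}, out.j its boundary
stage beta: inputs (t2, t3, t5, t1, t4), connectivity {out.1, t4.1} {out.2, t4.2} {t1.1} {t1.2} {t2.1} {t2.2} {t3.1} {t3.2} {t5.1} {t5.2}, out.j its boundary


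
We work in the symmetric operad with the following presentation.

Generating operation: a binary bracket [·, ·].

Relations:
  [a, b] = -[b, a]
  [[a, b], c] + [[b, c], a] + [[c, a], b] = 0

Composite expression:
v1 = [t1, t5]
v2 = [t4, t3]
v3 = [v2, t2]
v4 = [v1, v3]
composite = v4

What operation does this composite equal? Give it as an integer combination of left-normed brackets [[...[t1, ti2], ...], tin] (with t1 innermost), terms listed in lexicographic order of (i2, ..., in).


[[[[t1, t5], t2], t3], t4] - [[[[t1, t5], t2], t4], t3] - [[[[t1, t5], t3], t4], t2] + [[[[t1, t5], t4], t3], t2]

A multilinear Lie element is pinned by t1-initial words (t1 innermost).
Composite bracket: [[t1, t5], [[t4, t3], t2]]
Applying ab - ba throughout gives 16 signed words (2^4 = 16).
Keep just the words that open with t1:
  t1t5t2t3t4 (sign +1) contributes +[[[[t1, t5], t2], t3], t4]
  t1t5t2t4t3 (sign -1) contributes -[[[[t1, t5], t2], t4], t3]
  t1t5t3t4t2 (sign -1) contributes -[[[[t1, t5], t3], t4], t2]
  t1t5t4t3t2 (sign +1) contributes +[[[[t1, t5], t4], t3], t2]


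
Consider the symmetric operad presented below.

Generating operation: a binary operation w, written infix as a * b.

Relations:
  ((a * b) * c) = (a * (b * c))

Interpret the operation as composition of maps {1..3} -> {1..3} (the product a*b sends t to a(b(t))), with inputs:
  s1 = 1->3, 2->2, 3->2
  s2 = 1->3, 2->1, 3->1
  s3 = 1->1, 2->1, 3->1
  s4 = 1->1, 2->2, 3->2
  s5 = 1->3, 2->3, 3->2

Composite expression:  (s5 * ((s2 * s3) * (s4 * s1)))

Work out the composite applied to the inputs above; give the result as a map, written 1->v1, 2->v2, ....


1->2, 2->2, 3->2

(s2 * s3) = 1->3, 2->3, 3->3
(s4 * s1) = 1->2, 2->2, 3->2
((s2 * s3) * (s4 * s1)) = 1->3, 2->3, 3->3
(s5 * ((s2 * s3) * (s4 * s1))) = 1->2, 2->2, 3->2


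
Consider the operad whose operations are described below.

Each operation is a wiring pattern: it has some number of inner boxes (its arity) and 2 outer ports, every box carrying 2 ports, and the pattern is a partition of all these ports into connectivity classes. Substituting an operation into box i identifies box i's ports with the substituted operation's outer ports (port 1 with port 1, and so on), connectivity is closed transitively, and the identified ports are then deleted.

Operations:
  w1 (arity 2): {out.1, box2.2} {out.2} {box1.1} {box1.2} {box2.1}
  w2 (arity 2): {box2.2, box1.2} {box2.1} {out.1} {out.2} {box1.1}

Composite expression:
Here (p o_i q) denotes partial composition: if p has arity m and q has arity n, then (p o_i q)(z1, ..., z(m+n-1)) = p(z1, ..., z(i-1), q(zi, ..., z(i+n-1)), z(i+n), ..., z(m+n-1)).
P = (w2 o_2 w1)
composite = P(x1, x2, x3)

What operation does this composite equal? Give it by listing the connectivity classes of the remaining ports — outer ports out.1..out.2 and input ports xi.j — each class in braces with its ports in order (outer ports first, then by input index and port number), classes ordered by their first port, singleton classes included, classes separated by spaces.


{out.1} {out.2} {x1.1} {x1.2} {x2.1} {x2.2} {x3.1} {x3.2}

Connectivity passes through glued w2-boundaries; trace each wire chain.
the subtree at w1 composes to {out.1, x3.2} {out.2} {x2.1} {x2.2} {x3.1} on (x2, x3); out.j = own outer ports
the subtree at w2 composes to {out.1} {out.2} {x1.1} {x1.2} {x2.1} {x2.2} {x3.1} {x3.2} on (x1, x2, x3); out.j = own outer ports


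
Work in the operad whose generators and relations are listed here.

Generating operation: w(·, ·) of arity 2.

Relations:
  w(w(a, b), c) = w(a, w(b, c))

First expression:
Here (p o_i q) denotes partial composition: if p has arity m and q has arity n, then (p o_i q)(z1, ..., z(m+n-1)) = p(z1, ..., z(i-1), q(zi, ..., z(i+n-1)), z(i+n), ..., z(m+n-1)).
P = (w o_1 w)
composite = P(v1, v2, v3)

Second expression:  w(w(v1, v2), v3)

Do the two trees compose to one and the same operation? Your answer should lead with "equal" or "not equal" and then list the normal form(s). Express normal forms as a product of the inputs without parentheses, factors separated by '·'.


The first composite normalizes to v1 · v2 · v3
The second composite normalizes to v1 · v2 · v3
The forms coincide; equal.

equal — both sides give v1 · v2 · v3


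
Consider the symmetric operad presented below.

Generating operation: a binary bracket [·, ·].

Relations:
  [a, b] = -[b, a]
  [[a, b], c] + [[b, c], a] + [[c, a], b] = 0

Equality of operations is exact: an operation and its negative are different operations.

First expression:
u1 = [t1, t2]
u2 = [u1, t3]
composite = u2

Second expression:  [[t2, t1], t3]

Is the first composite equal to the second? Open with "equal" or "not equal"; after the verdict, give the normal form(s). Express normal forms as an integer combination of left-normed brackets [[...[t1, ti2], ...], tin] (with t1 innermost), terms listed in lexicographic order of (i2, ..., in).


not equal; first: [[t1, t2], t3]; second: -[[t1, t2], t3]

Reducing the first expression gives [[t1, t2], t3]
Reducing the second expression gives -[[t1, t2], t3]
The forms do not match — not equal.


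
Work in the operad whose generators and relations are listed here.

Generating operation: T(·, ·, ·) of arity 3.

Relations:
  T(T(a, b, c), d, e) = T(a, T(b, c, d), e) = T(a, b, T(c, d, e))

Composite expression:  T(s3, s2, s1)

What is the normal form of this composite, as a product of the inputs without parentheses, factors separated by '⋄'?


s3 ⋄ s2 ⋄ s1

Key point: T is associative — brackets drop, the s-order remains.
T(s3, s2, s1) unparenthesizes to s3 ⋄ s2 ⋄ s1


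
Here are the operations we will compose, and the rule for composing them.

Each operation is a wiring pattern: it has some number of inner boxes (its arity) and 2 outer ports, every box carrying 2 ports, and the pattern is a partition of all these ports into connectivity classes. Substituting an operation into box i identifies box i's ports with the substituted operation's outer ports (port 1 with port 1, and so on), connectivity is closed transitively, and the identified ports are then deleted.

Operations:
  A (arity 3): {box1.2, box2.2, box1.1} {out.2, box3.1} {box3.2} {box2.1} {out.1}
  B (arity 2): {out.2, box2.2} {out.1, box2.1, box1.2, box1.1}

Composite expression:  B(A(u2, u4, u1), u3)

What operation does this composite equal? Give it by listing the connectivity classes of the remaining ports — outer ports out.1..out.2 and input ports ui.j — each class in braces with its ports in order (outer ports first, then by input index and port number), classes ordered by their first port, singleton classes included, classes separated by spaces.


{out.1, u1.1, u3.1} {out.2, u3.2} {u1.2} {u2.1, u2.2, u4.2} {u4.1}


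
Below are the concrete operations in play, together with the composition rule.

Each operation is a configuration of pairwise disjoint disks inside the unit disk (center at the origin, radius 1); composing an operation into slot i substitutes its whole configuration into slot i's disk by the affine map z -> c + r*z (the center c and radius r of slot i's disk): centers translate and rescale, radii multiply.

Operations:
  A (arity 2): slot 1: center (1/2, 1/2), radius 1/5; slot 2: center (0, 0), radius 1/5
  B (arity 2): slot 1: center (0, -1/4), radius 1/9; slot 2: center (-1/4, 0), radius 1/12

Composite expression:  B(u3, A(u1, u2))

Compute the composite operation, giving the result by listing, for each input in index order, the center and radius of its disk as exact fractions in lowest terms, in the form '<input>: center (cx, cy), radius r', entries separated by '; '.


u1: center (-5/24, 1/24), radius 1/60; u2: center (-1/4, 0), radius 1/60; u3: center (0, -1/4), radius 1/9

Below B, radii multiply path by path; the u-disk centers shift.
u3: after 1 affine step, its disk has center (0, -1/4), radius 1/9
u1: after 2 affine steps, its disk has center (-5/24, 1/24), radius 1/60
u2: after 2 affine steps, its disk has center (-1/4, 0), radius 1/60


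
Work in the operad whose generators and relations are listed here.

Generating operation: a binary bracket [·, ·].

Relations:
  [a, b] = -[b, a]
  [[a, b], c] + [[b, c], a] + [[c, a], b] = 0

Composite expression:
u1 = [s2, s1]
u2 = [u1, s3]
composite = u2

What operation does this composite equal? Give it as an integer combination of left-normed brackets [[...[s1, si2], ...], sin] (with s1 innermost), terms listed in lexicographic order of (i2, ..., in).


Expand each bracket as ab - ba; the s1-initial words give the coefficients.
Composite bracket: [[s2, s1], s3]
The bracket unfolds into 4 signed words via [a, b] = ab - ba (2^2 = 4).
Only words starting with s1 matter:
  sign of s1s2s3 is -1, so it contributes -[[s1, s2], s3]

-[[s1, s2], s3]


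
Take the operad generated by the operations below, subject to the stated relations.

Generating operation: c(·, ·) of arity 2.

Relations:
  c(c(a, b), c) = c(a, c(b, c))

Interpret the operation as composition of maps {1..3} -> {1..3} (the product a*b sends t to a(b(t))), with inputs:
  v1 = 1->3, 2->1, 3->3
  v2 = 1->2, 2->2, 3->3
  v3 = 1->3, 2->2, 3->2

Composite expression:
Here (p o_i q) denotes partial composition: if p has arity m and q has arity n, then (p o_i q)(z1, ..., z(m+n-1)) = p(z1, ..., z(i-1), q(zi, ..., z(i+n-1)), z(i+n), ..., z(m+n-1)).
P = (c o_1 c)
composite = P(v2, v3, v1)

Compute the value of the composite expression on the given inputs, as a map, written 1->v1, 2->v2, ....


c(v2, v3) = 1->3, 2->2, 3->2
c(c(v2, v3), v1) = 1->2, 2->3, 3->2

1->2, 2->3, 3->2


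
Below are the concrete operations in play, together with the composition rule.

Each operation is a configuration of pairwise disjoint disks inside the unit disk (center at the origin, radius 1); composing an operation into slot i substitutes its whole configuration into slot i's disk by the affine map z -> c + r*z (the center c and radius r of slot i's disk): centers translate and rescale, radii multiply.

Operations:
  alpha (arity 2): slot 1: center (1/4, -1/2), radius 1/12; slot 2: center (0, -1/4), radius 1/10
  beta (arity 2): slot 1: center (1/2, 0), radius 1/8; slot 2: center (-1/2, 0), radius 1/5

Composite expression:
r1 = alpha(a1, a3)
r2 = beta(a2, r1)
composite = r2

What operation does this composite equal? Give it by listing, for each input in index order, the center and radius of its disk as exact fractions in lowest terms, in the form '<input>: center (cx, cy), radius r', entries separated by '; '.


a1: center (-9/20, -1/10), radius 1/60; a2: center (1/2, 0), radius 1/8; a3: center (-1/2, -1/20), radius 1/50

Each a-disk chains the slot maps above it in beta; radii multiply.
input a2: composing its 1 substitution step yields center (1/2, 0), radius 1/8
input a1: composing its 2 substitution steps yields center (-9/20, -1/10), radius 1/60
input a3: composing its 2 substitution steps yields center (-1/2, -1/20), radius 1/50


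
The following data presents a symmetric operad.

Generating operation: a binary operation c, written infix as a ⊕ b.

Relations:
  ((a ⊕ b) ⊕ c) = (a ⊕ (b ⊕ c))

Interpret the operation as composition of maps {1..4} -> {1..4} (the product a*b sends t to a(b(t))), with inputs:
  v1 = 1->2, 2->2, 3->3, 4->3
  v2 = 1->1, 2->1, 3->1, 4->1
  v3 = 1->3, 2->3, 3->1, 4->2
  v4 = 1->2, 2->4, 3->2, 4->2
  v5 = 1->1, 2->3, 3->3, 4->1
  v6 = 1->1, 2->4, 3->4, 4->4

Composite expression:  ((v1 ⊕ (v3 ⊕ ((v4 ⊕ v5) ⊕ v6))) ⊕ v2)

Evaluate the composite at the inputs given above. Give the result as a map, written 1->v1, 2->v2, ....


1->3, 2->3, 3->3, 4->3


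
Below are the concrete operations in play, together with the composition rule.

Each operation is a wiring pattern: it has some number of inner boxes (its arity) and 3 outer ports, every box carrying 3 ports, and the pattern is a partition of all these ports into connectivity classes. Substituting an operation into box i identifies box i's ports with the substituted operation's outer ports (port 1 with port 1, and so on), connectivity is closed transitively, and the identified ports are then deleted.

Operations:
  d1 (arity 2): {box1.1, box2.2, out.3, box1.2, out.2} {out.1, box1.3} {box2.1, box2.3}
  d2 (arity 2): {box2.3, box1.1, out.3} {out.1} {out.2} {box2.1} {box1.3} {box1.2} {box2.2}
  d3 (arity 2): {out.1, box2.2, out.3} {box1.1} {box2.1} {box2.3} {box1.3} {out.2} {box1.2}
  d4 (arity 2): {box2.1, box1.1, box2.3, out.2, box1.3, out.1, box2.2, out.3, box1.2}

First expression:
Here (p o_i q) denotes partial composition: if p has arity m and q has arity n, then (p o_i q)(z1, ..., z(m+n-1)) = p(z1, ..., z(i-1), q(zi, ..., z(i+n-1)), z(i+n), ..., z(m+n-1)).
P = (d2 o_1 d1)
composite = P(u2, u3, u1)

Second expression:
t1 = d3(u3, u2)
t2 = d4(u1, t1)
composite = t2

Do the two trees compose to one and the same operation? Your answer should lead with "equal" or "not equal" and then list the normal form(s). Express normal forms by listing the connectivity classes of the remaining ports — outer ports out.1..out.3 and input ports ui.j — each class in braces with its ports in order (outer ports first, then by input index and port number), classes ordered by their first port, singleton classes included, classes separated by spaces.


not equal; the first gives {out.1} {out.2} {out.3, u1.3, u2.3} {u1.1} {u1.2} {u2.1, u2.2, u3.2} {u3.1, u3.3} and the second {out.1, out.2, out.3, u1.1, u1.2, u1.3, u2.2} {u2.1} {u2.3} {u3.1} {u3.2} {u3.3}

The first expression, normalized: {out.1} {out.2} {out.3, u1.3, u2.3} {u1.1} {u1.2} {u2.1, u2.2, u3.2} {u3.1, u3.3}
The second expression, normalized: {out.1, out.2, out.3, u1.1, u1.2, u1.3, u2.2} {u2.1} {u2.3} {u3.1} {u3.2} {u3.3}
No match — not equal.
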